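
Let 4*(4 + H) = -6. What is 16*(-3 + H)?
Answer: -136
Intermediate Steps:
H = -11/2 (H = -4 + (¼)*(-6) = -4 - 3/2 = -11/2 ≈ -5.5000)
16*(-3 + H) = 16*(-3 - 11/2) = 16*(-17/2) = -136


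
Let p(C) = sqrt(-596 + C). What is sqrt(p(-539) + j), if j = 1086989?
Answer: sqrt(1086989 + I*sqrt(1135)) ≈ 1042.6 + 0.02*I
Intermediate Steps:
sqrt(p(-539) + j) = sqrt(sqrt(-596 - 539) + 1086989) = sqrt(sqrt(-1135) + 1086989) = sqrt(I*sqrt(1135) + 1086989) = sqrt(1086989 + I*sqrt(1135))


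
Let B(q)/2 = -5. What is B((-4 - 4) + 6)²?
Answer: 100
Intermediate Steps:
B(q) = -10 (B(q) = 2*(-5) = -10)
B((-4 - 4) + 6)² = (-10)² = 100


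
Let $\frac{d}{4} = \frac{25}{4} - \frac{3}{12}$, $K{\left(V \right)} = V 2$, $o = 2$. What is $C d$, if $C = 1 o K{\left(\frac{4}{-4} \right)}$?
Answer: $-96$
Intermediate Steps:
$K{\left(V \right)} = 2 V$
$d = 24$ ($d = 4 \left(\frac{25}{4} - \frac{3}{12}\right) = 4 \left(25 \cdot \frac{1}{4} - \frac{1}{4}\right) = 4 \left(\frac{25}{4} - \frac{1}{4}\right) = 4 \cdot 6 = 24$)
$C = -4$ ($C = 1 \cdot 2 \cdot 2 \frac{4}{-4} = 2 \cdot 2 \cdot 4 \left(- \frac{1}{4}\right) = 2 \cdot 2 \left(-1\right) = 2 \left(-2\right) = -4$)
$C d = \left(-4\right) 24 = -96$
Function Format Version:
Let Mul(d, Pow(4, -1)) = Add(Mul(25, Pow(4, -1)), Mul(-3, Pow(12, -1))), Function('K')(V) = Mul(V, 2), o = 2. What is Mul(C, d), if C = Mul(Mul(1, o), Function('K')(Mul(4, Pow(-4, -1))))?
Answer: -96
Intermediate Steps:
Function('K')(V) = Mul(2, V)
d = 24 (d = Mul(4, Add(Mul(25, Pow(4, -1)), Mul(-3, Pow(12, -1)))) = Mul(4, Add(Mul(25, Rational(1, 4)), Mul(-3, Rational(1, 12)))) = Mul(4, Add(Rational(25, 4), Rational(-1, 4))) = Mul(4, 6) = 24)
C = -4 (C = Mul(Mul(1, 2), Mul(2, Mul(4, Pow(-4, -1)))) = Mul(2, Mul(2, Mul(4, Rational(-1, 4)))) = Mul(2, Mul(2, -1)) = Mul(2, -2) = -4)
Mul(C, d) = Mul(-4, 24) = -96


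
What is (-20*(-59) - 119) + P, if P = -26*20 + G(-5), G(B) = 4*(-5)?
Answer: 521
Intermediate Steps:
G(B) = -20
P = -540 (P = -26*20 - 20 = -520 - 20 = -540)
(-20*(-59) - 119) + P = (-20*(-59) - 119) - 540 = (1180 - 119) - 540 = 1061 - 540 = 521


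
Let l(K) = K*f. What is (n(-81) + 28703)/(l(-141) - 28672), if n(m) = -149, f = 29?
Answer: -28554/32761 ≈ -0.87158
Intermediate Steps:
l(K) = 29*K (l(K) = K*29 = 29*K)
(n(-81) + 28703)/(l(-141) - 28672) = (-149 + 28703)/(29*(-141) - 28672) = 28554/(-4089 - 28672) = 28554/(-32761) = 28554*(-1/32761) = -28554/32761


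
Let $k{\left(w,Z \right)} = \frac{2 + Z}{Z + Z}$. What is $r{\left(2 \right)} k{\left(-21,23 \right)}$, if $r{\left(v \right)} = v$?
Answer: $\frac{25}{23} \approx 1.087$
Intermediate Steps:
$k{\left(w,Z \right)} = \frac{2 + Z}{2 Z}$
$r{\left(2 \right)} k{\left(-21,23 \right)} = 2 \frac{2 + 23}{2 \cdot 23} = 2 \cdot \frac{1}{2} \cdot \frac{1}{23} \cdot 25 = 2 \cdot \frac{25}{46} = \frac{25}{23}$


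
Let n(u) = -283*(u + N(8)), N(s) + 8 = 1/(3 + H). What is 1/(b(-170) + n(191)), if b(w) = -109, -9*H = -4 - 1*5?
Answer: -4/207875 ≈ -1.9242e-5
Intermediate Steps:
H = 1 (H = -(-4 - 1*5)/9 = -(-4 - 5)/9 = -1/9*(-9) = 1)
N(s) = -31/4 (N(s) = -8 + 1/(3 + 1) = -8 + 1/4 = -31/4)
n(u) = 8773/4 - 283*u (n(u) = -283*(u - 31/4) = -283*(-31/4 + u) = 8773/4 - 283*u)
1/(b(-170) + n(191)) = 1/(-109 + (8773/4 - 283*191)) = 1/(-109 + (8773/4 - 54053)) = 1/(-109 - 207439/4) = 1/(-207875/4) = -4/207875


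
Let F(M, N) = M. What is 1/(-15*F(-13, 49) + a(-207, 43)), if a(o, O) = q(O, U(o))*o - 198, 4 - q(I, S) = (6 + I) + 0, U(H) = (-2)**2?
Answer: 1/9312 ≈ 0.00010739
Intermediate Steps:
U(H) = 4
q(I, S) = -2 - I (q(I, S) = 4 - ((6 + I) + 0) = 4 - (6 + I) = 4 + (-6 - I) = -2 - I)
a(o, O) = -198 + o*(-2 - O) (a(o, O) = (-2 - O)*o - 198 = o*(-2 - O) - 198 = -198 + o*(-2 - O))
1/(-15*F(-13, 49) + a(-207, 43)) = 1/(-15*(-13) + (-198 - 1*(-207)*(2 + 43))) = 1/(195 + (-198 - 1*(-207)*45)) = 1/(195 + (-198 + 9315)) = 1/(195 + 9117) = 1/9312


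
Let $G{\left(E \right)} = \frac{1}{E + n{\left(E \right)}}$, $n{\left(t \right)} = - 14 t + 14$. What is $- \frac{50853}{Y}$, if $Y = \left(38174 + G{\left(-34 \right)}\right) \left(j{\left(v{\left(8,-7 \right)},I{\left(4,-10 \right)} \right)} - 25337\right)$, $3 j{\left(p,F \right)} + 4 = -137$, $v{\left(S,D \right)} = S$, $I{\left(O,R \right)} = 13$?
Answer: $\frac{152559}{2907026615} \approx 5.2479 \cdot 10^{-5}$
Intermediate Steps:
$n{\left(t \right)} = 14 - 14 t$
$j{\left(p,F \right)} = -47$ ($j{\left(p,F \right)} = - \frac{4}{3} + \frac{1}{3} \left(-137\right) = - \frac{4}{3} - \frac{137}{3} = -47$)
$G{\left(E \right)} = \frac{1}{14 - 13 E}$ ($G{\left(E \right)} = \frac{1}{E - \left(-14 + 14 E\right)} = \frac{1}{14 - 13 E}$)
$Y = - \frac{2907026615}{3}$ ($Y = \left(38174 - \frac{1}{-14 + 13 \left(-34\right)}\right) \left(-47 - 25337\right) = \left(38174 - \frac{1}{-14 - 442}\right) \left(-25384\right) = \left(38174 - \frac{1}{-456}\right) \left(-25384\right) = \left(38174 - - \frac{1}{456}\right) \left(-25384\right) = \left(38174 + \frac{1}{456}\right) \left(-25384\right) = \frac{17407345}{456} \left(-25384\right) = - \frac{2907026615}{3} \approx -9.6901 \cdot 10^{8}$)
$- \frac{50853}{Y} = - \frac{50853}{- \frac{2907026615}{3}} = \left(-50853\right) \left(- \frac{3}{2907026615}\right) = \frac{152559}{2907026615}$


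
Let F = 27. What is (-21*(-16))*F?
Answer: 9072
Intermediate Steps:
(-21*(-16))*F = -21*(-16)*27 = 336*27 = 9072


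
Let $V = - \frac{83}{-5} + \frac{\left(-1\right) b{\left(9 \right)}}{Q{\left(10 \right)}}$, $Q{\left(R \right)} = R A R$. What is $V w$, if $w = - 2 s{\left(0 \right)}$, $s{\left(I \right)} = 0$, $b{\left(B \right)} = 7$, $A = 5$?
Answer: $0$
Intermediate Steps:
$Q{\left(R \right)} = 5 R^{2}$ ($Q{\left(R \right)} = R 5 R = 5 R R = 5 R^{2}$)
$V = \frac{8293}{500}$ ($V = - \frac{83}{-5} + \frac{\left(-1\right) 7}{5 \cdot 10^{2}} = \left(-83\right) \left(- \frac{1}{5}\right) - \frac{7}{5 \cdot 100} = \frac{83}{5} - \frac{7}{500} = \frac{8293}{500} \approx 16.586$)
$w = 0$ ($w = \left(-2\right) 0 = 0$)
$V w = \frac{8293}{500} \cdot 0 = 0$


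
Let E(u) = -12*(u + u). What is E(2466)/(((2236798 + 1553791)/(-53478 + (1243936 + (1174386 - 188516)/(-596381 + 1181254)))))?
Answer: -41207909196433536/2217013160197 ≈ -18587.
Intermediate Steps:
E(u) = -24*u
E(2466)/(((2236798 + 1553791)/(-53478 + (1243936 + (1174386 - 188516)/(-596381 + 1181254))))) = (-24*2466)/(((2236798 + 1553791)/(-53478 + (1243936 + (1174386 - 188516)/(-596381 + 1181254))))) = -59184/(3790589/(-53478 + (1243936 + 985870/584873))) = -59184/(3790589/(-53478 + 727545565998/584873)) = -59184/(3790589/(696267727704/584873)) = -59184/(3790589*(584873/696267727704)) = -59184/2217013160197/696267727704 = -59184*696267727704/2217013160197 = -41207909196433536/2217013160197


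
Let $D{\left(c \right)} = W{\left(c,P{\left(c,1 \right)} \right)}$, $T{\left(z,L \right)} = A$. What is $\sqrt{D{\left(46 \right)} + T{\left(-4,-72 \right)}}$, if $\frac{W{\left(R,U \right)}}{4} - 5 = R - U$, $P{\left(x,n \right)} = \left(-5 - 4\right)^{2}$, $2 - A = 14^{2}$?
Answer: $i \sqrt{314} \approx 17.72 i$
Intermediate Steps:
$A = -194$ ($A = 2 - 14^{2} = 2 - 196 = -194$)
$P{\left(x,n \right)} = 81$ ($P{\left(x,n \right)} = \left(-9\right)^{2} = 81$)
$W{\left(R,U \right)} = 20 - 4 U + 4 R$ ($W{\left(R,U \right)} = 20 + 4 \left(R - U\right) = 20 + \left(- 4 U + 4 R\right) = 20 - 4 U + 4 R$)
$T{\left(z,L \right)} = -194$
$D{\left(c \right)} = -304 + 4 c$ ($D{\left(c \right)} = 20 - 324 + 4 c = -304 + 4 c$)
$\sqrt{D{\left(46 \right)} + T{\left(-4,-72 \right)}} = \sqrt{\left(-304 + 4 \cdot 46\right) - 194} = \sqrt{\left(-304 + 184\right) - 194} = \sqrt{-120 - 194} = \sqrt{-314} = i \sqrt{314}$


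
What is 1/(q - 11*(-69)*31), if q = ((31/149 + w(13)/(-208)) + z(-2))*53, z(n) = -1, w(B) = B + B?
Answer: 1192/27988639 ≈ 4.2589e-5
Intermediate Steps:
w(B) = 2*B
q = -57929/1192 (q = ((31/149 + (2*13)/(-208)) - 1)*53 = ((31*(1/149) + 26*(-1/208)) - 1)*53 = ((31/149 - ⅛) - 1)*53 = (99/1192 - 1)*53 = -1093/1192*53 = -57929/1192 ≈ -48.598)
1/(q - 11*(-69)*31) = 1/(-57929/1192 - 11*(-69)*31) = 1/(-57929/1192 + 759*31) = 1/(-57929/1192 + 23529) = 1/(27988639/1192) = 1192/27988639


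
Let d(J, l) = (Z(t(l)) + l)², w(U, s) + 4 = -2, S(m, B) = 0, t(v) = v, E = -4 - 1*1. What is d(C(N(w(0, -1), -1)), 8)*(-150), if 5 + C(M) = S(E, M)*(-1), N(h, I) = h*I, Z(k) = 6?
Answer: -29400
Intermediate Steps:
E = -5 (E = -4 - 1 = -5)
w(U, s) = -6 (w(U, s) = -4 - 2 = -6)
N(h, I) = I*h
C(M) = -5 (C(M) = -5 + 0*(-1) = -5 + 0 = -5)
d(J, l) = (6 + l)²
d(C(N(w(0, -1), -1)), 8)*(-150) = (6 + 8)²*(-150) = 14²*(-150) = 196*(-150) = -29400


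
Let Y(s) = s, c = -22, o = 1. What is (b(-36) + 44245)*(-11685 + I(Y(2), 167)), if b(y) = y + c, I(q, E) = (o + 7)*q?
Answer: -515618103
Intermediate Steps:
I(q, E) = 8*q (I(q, E) = (1 + 7)*q = 8*q)
b(y) = -22 + y (b(y) = y - 22 = -22 + y)
(b(-36) + 44245)*(-11685 + I(Y(2), 167)) = ((-22 - 36) + 44245)*(-11685 + 8*2) = (-58 + 44245)*(-11685 + 16) = 44187*(-11669) = -515618103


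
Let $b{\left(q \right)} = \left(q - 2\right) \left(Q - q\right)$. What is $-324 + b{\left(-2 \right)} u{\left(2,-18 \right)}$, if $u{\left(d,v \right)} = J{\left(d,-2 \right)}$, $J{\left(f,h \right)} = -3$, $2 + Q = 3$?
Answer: $-288$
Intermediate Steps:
$Q = 1$ ($Q = -2 + 3 = 1$)
$u{\left(d,v \right)} = -3$
$b{\left(q \right)} = \left(1 - q\right) \left(-2 + q\right)$ ($b{\left(q \right)} = \left(q - 2\right) \left(1 - q\right) = \left(-2 + q\right) \left(1 - q\right) = \left(1 - q\right) \left(-2 + q\right)$)
$-324 + b{\left(-2 \right)} u{\left(2,-18 \right)} = -324 + \left(-2 - \left(-2\right)^{2} + 3 \left(-2\right)\right) \left(-3\right) = -324 + \left(-2 - 4 - 6\right) \left(-3\right) = -324 - -36 = -324 + 36 = -288$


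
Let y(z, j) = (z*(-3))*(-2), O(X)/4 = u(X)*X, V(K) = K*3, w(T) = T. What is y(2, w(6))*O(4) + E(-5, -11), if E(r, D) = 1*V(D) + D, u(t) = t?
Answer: 724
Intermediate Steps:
V(K) = 3*K
O(X) = 4*X**2 (O(X) = 4*(X*X) = 4*X**2)
y(z, j) = 6*z (y(z, j) = -3*z*(-2) = 6*z)
E(r, D) = 4*D (E(r, D) = 1*(3*D) + D = 3*D + D = 4*D)
y(2, w(6))*O(4) + E(-5, -11) = (6*2)*(4*4**2) + 4*(-11) = 12*(4*16) - 44 = 12*64 - 44 = 768 - 44 = 724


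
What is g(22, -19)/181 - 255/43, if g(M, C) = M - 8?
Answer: -45553/7783 ≈ -5.8529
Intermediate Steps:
g(M, C) = -8 + M
g(22, -19)/181 - 255/43 = (-8 + 22)/181 - 255/43 = 14*(1/181) - 255*1/43 = 14/181 - 255/43 = -45553/7783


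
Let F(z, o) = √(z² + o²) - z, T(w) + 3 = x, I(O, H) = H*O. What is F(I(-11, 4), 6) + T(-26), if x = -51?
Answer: -10 + 2*√493 ≈ 34.407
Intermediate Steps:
T(w) = -54 (T(w) = -3 - 51 = -54)
F(z, o) = √(o² + z²) - z
F(I(-11, 4), 6) + T(-26) = (√(6² + (4*(-11))²) - 4*(-11)) - 54 = (√(36 + (-44)²) - 1*(-44)) - 54 = (√(36 + 1936) + 44) - 54 = (√1972 + 44) - 54 = (2*√493 + 44) - 54 = (44 + 2*√493) - 54 = -10 + 2*√493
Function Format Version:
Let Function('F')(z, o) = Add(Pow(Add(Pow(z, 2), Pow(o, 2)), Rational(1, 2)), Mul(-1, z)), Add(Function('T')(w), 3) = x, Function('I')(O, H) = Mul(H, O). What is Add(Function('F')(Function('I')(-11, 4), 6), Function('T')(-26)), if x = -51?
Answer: Add(-10, Mul(2, Pow(493, Rational(1, 2)))) ≈ 34.407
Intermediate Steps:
Function('T')(w) = -54 (Function('T')(w) = Add(-3, -51) = -54)
Function('F')(z, o) = Add(Pow(Add(Pow(o, 2), Pow(z, 2)), Rational(1, 2)), Mul(-1, z))
Add(Function('F')(Function('I')(-11, 4), 6), Function('T')(-26)) = Add(Add(Pow(Add(Pow(6, 2), Pow(Mul(4, -11), 2)), Rational(1, 2)), Mul(-1, Mul(4, -11))), -54) = Add(Add(Pow(Add(36, Pow(-44, 2)), Rational(1, 2)), Mul(-1, -44)), -54) = Add(Add(Pow(Add(36, 1936), Rational(1, 2)), 44), -54) = Add(Add(Pow(1972, Rational(1, 2)), 44), -54) = Add(Add(Mul(2, Pow(493, Rational(1, 2))), 44), -54) = Add(Add(44, Mul(2, Pow(493, Rational(1, 2)))), -54) = Add(-10, Mul(2, Pow(493, Rational(1, 2))))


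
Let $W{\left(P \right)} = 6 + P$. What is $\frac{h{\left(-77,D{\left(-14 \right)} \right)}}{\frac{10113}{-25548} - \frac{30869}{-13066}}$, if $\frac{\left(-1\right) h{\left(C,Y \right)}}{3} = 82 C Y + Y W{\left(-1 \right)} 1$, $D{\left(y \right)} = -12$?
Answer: $- \frac{12636050099472}{109417459} \approx -1.1548 \cdot 10^{5}$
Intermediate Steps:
$h{\left(C,Y \right)} = - 15 Y - 246 C Y$ ($h{\left(C,Y \right)} = - 3 \left(82 C Y + Y \left(6 - 1\right) 1\right) = - 3 \left(82 C Y + Y 5 \cdot 1\right) = - 3 \left(82 C Y + 5 Y 1\right) = - 3 \left(82 C Y + 5 Y\right) = - 3 \left(5 Y + 82 C Y\right) = - 15 Y - 246 C Y$)
$\frac{h{\left(-77,D{\left(-14 \right)} \right)}}{\frac{10113}{-25548} - \frac{30869}{-13066}} = \frac{\left(-3\right) \left(-12\right) \left(5 + 82 \left(-77\right)\right)}{\frac{10113}{-25548} - \frac{30869}{-13066}} = \frac{\left(-3\right) \left(-12\right) \left(5 - 6314\right)}{10113 \left(- \frac{1}{25548}\right) - - \frac{30869}{13066}} = \frac{\left(-3\right) \left(-12\right) \left(-6309\right)}{- \frac{3371}{8516} + \frac{30869}{13066}} = - \frac{227124}{\frac{109417459}{55635028}} = \left(-227124\right) \frac{55635028}{109417459} = - \frac{12636050099472}{109417459}$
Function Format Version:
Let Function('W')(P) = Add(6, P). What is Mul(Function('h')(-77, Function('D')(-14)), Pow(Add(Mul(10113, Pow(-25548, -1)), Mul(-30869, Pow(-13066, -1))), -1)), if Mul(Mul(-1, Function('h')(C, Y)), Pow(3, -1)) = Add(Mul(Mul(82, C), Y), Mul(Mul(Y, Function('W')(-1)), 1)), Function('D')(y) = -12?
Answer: Rational(-12636050099472, 109417459) ≈ -1.1548e+5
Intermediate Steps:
Function('h')(C, Y) = Add(Mul(-15, Y), Mul(-246, C, Y)) (Function('h')(C, Y) = Mul(-3, Add(Mul(Mul(82, C), Y), Mul(Mul(Y, Add(6, -1)), 1))) = Mul(-3, Add(Mul(82, C, Y), Mul(Mul(Y, 5), 1))) = Mul(-3, Add(Mul(82, C, Y), Mul(Mul(5, Y), 1))) = Mul(-3, Add(Mul(82, C, Y), Mul(5, Y))) = Mul(-3, Add(Mul(5, Y), Mul(82, C, Y))) = Add(Mul(-15, Y), Mul(-246, C, Y)))
Mul(Function('h')(-77, Function('D')(-14)), Pow(Add(Mul(10113, Pow(-25548, -1)), Mul(-30869, Pow(-13066, -1))), -1)) = Mul(Mul(-3, -12, Add(5, Mul(82, -77))), Pow(Add(Mul(10113, Pow(-25548, -1)), Mul(-30869, Pow(-13066, -1))), -1)) = Mul(Mul(-3, -12, Add(5, -6314)), Pow(Add(Mul(10113, Rational(-1, 25548)), Mul(-30869, Rational(-1, 13066))), -1)) = Mul(Mul(-3, -12, -6309), Pow(Add(Rational(-3371, 8516), Rational(30869, 13066)), -1)) = Mul(-227124, Pow(Rational(109417459, 55635028), -1)) = Mul(-227124, Rational(55635028, 109417459)) = Rational(-12636050099472, 109417459)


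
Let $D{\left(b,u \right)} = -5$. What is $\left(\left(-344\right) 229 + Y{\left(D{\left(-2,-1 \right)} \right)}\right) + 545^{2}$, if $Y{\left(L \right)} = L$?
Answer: $218244$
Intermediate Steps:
$\left(\left(-344\right) 229 + Y{\left(D{\left(-2,-1 \right)} \right)}\right) + 545^{2} = \left(\left(-344\right) 229 - 5\right) + 545^{2} = \left(-78776 - 5\right) + 297025 = -78781 + 297025 = 218244$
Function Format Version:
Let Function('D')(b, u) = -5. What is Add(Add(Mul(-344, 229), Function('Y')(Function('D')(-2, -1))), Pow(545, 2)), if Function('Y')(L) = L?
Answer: 218244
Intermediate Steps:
Add(Add(Mul(-344, 229), Function('Y')(Function('D')(-2, -1))), Pow(545, 2)) = Add(Add(Mul(-344, 229), -5), Pow(545, 2)) = Add(Add(-78776, -5), 297025) = Add(-78781, 297025) = 218244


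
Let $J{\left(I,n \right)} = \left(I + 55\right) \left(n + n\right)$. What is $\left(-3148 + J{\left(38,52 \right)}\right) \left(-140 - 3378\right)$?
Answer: $-22951432$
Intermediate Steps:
$J{\left(I,n \right)} = 2 n \left(55 + I\right)$ ($J{\left(I,n \right)} = \left(55 + I\right) 2 n = 2 n \left(55 + I\right)$)
$\left(-3148 + J{\left(38,52 \right)}\right) \left(-140 - 3378\right) = \left(-3148 + 2 \cdot 52 \left(55 + 38\right)\right) \left(-140 - 3378\right) = \left(-3148 + 2 \cdot 52 \cdot 93\right) \left(-3518\right) = \left(-3148 + 9672\right) \left(-3518\right) = 6524 \left(-3518\right) = -22951432$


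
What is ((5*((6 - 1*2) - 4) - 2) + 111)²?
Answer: 11881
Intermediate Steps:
((5*((6 - 1*2) - 4) - 2) + 111)² = ((5*((6 - 2) - 4) - 2) + 111)² = ((5*(4 - 4) - 2) + 111)² = ((5*0 - 2) + 111)² = ((0 - 2) + 111)² = (-2 + 111)² = 109² = 11881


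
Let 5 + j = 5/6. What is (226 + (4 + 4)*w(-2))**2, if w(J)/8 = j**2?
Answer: 144817156/81 ≈ 1.7879e+6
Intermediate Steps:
j = -25/6 (j = -5 + 5/6 = -25/6 ≈ -4.1667)
w(J) = 1250/9 (w(J) = 8*(-25/6)**2 = 8*(625/36) = 1250/9)
(226 + (4 + 4)*w(-2))**2 = (226 + (4 + 4)*(1250/9))**2 = (226 + 8*(1250/9))**2 = (226 + 10000/9)**2 = (12034/9)**2 = 144817156/81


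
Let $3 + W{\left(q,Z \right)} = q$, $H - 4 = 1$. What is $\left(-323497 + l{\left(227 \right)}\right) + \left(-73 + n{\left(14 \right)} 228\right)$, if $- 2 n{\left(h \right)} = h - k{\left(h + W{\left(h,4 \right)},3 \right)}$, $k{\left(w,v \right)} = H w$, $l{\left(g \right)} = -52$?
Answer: $-310968$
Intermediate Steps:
$H = 5$ ($H = 4 + 1 = 5$)
$W{\left(q,Z \right)} = -3 + q$
$k{\left(w,v \right)} = 5 w$
$n{\left(h \right)} = - \frac{15}{2} + \frac{9 h}{2}$ ($n{\left(h \right)} = - \frac{h - 5 \left(h + \left(-3 + h\right)\right)}{2} = - \frac{h - 5 \left(-3 + 2 h\right)}{2} = - \frac{h - \left(-15 + 10 h\right)}{2} = - \frac{15 - 9 h}{2} = - \frac{15}{2} + \frac{9 h}{2}$)
$\left(-323497 + l{\left(227 \right)}\right) + \left(-73 + n{\left(14 \right)} 228\right) = \left(-323497 - 52\right) - \left(73 - \left(- \frac{15}{2} + \frac{9}{2} \cdot 14\right) 228\right) = -323549 - \left(73 - \left(- \frac{15}{2} + 63\right) 228\right) = -323549 + \left(-73 + \frac{111}{2} \cdot 228\right) = -323549 + \left(-73 + 12654\right) = -323549 + 12581 = -310968$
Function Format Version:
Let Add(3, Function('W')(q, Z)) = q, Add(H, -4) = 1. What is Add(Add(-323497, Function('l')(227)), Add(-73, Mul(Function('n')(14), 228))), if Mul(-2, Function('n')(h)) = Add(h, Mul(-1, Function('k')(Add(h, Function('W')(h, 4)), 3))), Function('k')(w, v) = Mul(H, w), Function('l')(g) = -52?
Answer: -310968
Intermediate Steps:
H = 5 (H = Add(4, 1) = 5)
Function('W')(q, Z) = Add(-3, q)
Function('k')(w, v) = Mul(5, w)
Function('n')(h) = Add(Rational(-15, 2), Mul(Rational(9, 2), h)) (Function('n')(h) = Mul(Rational(-1, 2), Add(h, Mul(-1, Mul(5, Add(h, Add(-3, h)))))) = Mul(Rational(-1, 2), Add(h, Mul(-1, Mul(5, Add(-3, Mul(2, h)))))) = Mul(Rational(-1, 2), Add(h, Mul(-1, Add(-15, Mul(10, h))))) = Mul(Rational(-1, 2), Add(h, Add(15, Mul(-10, h)))) = Mul(Rational(-1, 2), Add(15, Mul(-9, h))) = Add(Rational(-15, 2), Mul(Rational(9, 2), h)))
Add(Add(-323497, Function('l')(227)), Add(-73, Mul(Function('n')(14), 228))) = Add(Add(-323497, -52), Add(-73, Mul(Add(Rational(-15, 2), Mul(Rational(9, 2), 14)), 228))) = Add(-323549, Add(-73, Mul(Add(Rational(-15, 2), 63), 228))) = Add(-323549, Add(-73, Mul(Rational(111, 2), 228))) = Add(-323549, Add(-73, 12654)) = Add(-323549, 12581) = -310968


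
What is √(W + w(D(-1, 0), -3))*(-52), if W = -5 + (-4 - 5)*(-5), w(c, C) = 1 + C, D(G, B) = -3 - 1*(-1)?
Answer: -52*√38 ≈ -320.55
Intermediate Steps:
D(G, B) = -2 (D(G, B) = -3 + 1 = -2)
W = 40 (W = -5 - 9*(-5) = -5 + 45 = 40)
√(W + w(D(-1, 0), -3))*(-52) = √(40 + (1 - 3))*(-52) = √(40 - 2)*(-52) = √38*(-52) = -52*√38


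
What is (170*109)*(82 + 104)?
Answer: 3446580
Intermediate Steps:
(170*109)*(82 + 104) = 18530*186 = 3446580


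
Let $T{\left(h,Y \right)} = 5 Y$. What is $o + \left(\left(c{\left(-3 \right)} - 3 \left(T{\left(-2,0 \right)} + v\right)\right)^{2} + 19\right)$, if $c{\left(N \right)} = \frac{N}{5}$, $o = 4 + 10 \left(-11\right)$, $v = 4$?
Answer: $\frac{1794}{25} \approx 71.76$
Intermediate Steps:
$o = -106$ ($o = 4 - 110 = -106$)
$c{\left(N \right)} = \frac{N}{5}$ ($c{\left(N \right)} = N \frac{1}{5} = \frac{N}{5}$)
$o + \left(\left(c{\left(-3 \right)} - 3 \left(T{\left(-2,0 \right)} + v\right)\right)^{2} + 19\right) = -106 + \left(\left(\frac{1}{5} \left(-3\right) - 3 \left(5 \cdot 0 + 4\right)\right)^{2} + 19\right) = -106 + \left(\left(- \frac{3}{5} - 3 \left(0 + 4\right)\right)^{2} + 19\right) = -106 + \left(\left(- \frac{3}{5} - 12\right)^{2} + 19\right) = -106 + \left(\left(- \frac{63}{5}\right)^{2} + 19\right) = -106 + \left(\frac{3969}{25} + 19\right) = -106 + \frac{4444}{25} = \frac{1794}{25}$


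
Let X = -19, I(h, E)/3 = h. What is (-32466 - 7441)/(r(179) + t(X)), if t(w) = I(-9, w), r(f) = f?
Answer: -39907/152 ≈ -262.55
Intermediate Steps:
I(h, E) = 3*h
t(w) = -27 (t(w) = 3*(-9) = -27)
(-32466 - 7441)/(r(179) + t(X)) = (-32466 - 7441)/(179 - 27) = -39907/152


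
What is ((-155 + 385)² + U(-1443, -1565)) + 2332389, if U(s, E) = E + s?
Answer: 2382281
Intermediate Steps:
((-155 + 385)² + U(-1443, -1565)) + 2332389 = ((-155 + 385)² + (-1565 - 1443)) + 2332389 = (230² - 3008) + 2332389 = (52900 - 3008) + 2332389 = 49892 + 2332389 = 2382281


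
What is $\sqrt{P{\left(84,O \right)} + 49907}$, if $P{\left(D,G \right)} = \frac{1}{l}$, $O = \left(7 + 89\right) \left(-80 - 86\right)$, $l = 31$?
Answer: $\frac{3 \sqrt{5328962}}{31} \approx 223.4$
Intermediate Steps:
$O = -15936$ ($O = 96 \left(-166\right) = -15936$)
$P{\left(D,G \right)} = \frac{1}{31}$
$\sqrt{P{\left(84,O \right)} + 49907} = \sqrt{\frac{1}{31} + 49907} = \sqrt{\frac{1547118}{31}} = \frac{3 \sqrt{5328962}}{31}$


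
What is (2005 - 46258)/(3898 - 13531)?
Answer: 14751/3211 ≈ 4.5939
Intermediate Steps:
(2005 - 46258)/(3898 - 13531) = -44253/(-9633) = -44253*(-1/9633) = 14751/3211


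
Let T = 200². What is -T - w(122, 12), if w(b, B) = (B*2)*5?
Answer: -40120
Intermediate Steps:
T = 40000
w(b, B) = 10*B (w(b, B) = (2*B)*5 = 10*B)
-T - w(122, 12) = -1*40000 - 10*12 = -40000 - 1*120 = -40000 - 120 = -40120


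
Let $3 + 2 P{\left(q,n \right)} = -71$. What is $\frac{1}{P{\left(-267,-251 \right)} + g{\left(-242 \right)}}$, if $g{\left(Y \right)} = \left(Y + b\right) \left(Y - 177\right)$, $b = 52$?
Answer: $\frac{1}{79573} \approx 1.2567 \cdot 10^{-5}$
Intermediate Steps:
$P{\left(q,n \right)} = -37$ ($P{\left(q,n \right)} = - \frac{3}{2} + \frac{1}{2} \left(-71\right) = - \frac{3}{2} - \frac{71}{2} = -37$)
$g{\left(Y \right)} = \left(-177 + Y\right) \left(52 + Y\right)$ ($g{\left(Y \right)} = \left(Y + 52\right) \left(Y - 177\right) = \left(52 + Y\right) \left(-177 + Y\right) = \left(-177 + Y\right) \left(52 + Y\right)$)
$\frac{1}{P{\left(-267,-251 \right)} + g{\left(-242 \right)}} = \frac{1}{-37 - \left(-21046 - 58564\right)} = \frac{1}{-37 + \left(-9204 + 58564 + 30250\right)} = \frac{1}{-37 + 79610} = \frac{1}{79573}$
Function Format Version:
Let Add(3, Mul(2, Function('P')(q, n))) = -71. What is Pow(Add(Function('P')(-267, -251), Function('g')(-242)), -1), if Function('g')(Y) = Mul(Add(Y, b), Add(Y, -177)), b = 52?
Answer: Rational(1, 79573) ≈ 1.2567e-5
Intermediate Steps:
Function('P')(q, n) = -37 (Function('P')(q, n) = Add(Rational(-3, 2), Mul(Rational(1, 2), -71)) = Add(Rational(-3, 2), Rational(-71, 2)) = -37)
Function('g')(Y) = Mul(Add(-177, Y), Add(52, Y)) (Function('g')(Y) = Mul(Add(Y, 52), Add(Y, -177)) = Mul(Add(52, Y), Add(-177, Y)) = Mul(Add(-177, Y), Add(52, Y)))
Pow(Add(Function('P')(-267, -251), Function('g')(-242)), -1) = Pow(Add(-37, Add(-9204, Pow(-242, 2), Mul(-125, -242))), -1) = Pow(Add(-37, Add(-9204, 58564, 30250)), -1) = Pow(Add(-37, 79610), -1) = Pow(79573, -1) = Rational(1, 79573)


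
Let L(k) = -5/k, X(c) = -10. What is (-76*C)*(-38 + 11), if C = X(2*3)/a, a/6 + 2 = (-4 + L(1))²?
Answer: -3420/79 ≈ -43.291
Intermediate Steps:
a = 474 (a = -12 + 6*(-4 - 5/1)² = -12 + 6*(-4 - 5*1)² = -12 + 6*(-4 - 5)² = -12 + 6*(-9)² = -12 + 6*81 = -12 + 486 = 474)
C = -5/237 (C = -10/474 = -10*1/474 = -5/237 ≈ -0.021097)
(-76*C)*(-38 + 11) = (-76*(-5/237))*(-38 + 11) = (380/237)*(-27) = -3420/79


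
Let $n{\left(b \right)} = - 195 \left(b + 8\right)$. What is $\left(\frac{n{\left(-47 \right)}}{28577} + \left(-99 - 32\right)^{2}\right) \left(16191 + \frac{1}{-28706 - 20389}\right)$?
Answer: $\frac{389831471707414288}{1402987815} \approx 2.7786 \cdot 10^{8}$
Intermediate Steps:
$n{\left(b \right)} = -1560 - 195 b$ ($n{\left(b \right)} = - 195 \left(8 + b\right) = -1560 - 195 b$)
$\left(\frac{n{\left(-47 \right)}}{28577} + \left(-99 - 32\right)^{2}\right) \left(16191 + \frac{1}{-28706 - 20389}\right) = \left(\frac{-1560 - -9165}{28577} + \left(-99 - 32\right)^{2}\right) \left(16191 + \frac{1}{-28706 - 20389}\right) = \left(\left(-1560 + 9165\right) \frac{1}{28577} + \left(-131\right)^{2}\right) \left(16191 + \frac{1}{-49095}\right) = \left(7605 \cdot \frac{1}{28577} + 17161\right) \left(16191 - \frac{1}{49095}\right) = \left(\frac{7605}{28577} + 17161\right) \frac{794897144}{49095} = \frac{490417502}{28577} \cdot \frac{794897144}{49095} = \frac{389831471707414288}{1402987815}$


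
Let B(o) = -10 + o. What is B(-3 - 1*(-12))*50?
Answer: -50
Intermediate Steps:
B(-3 - 1*(-12))*50 = (-10 + (-3 - 1*(-12)))*50 = (-10 + (-3 + 12))*50 = (-10 + 9)*50 = -1*50 = -50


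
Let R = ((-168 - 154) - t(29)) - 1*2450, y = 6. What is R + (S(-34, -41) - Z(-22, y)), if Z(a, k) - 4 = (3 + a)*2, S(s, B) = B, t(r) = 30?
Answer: -2809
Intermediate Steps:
Z(a, k) = 10 + 2*a (Z(a, k) = 4 + (3 + a)*2 = 4 + (6 + 2*a) = 10 + 2*a)
R = -2802 (R = ((-168 - 154) - 1*30) - 1*2450 = (-322 - 30) - 2450 = -352 - 2450 = -2802)
R + (S(-34, -41) - Z(-22, y)) = -2802 + (-41 - (10 + 2*(-22))) = -2802 + (-41 - (10 - 44)) = -2802 + (-41 - 1*(-34)) = -2802 + (-41 + 34) = -2802 - 7 = -2809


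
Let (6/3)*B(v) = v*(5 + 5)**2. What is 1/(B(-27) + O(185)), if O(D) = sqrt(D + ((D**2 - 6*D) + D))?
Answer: -270/357803 - sqrt(33485)/1789015 ≈ -0.00085689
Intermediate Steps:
B(v) = 50*v (B(v) = (v*(5 + 5)**2)/2 = (v*10**2)/2 = (v*100)/2 = (100*v)/2 = 50*v)
O(D) = sqrt(D**2 - 4*D) (O(D) = sqrt(D + (D**2 - 5*D)) = sqrt(D**2 - 4*D))
1/(B(-27) + O(185)) = 1/(50*(-27) + sqrt(185*(-4 + 185))) = 1/(-1350 + sqrt(185*181)) = 1/(-1350 + sqrt(33485))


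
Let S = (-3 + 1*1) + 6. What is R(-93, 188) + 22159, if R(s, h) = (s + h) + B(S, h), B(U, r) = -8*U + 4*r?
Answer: 22974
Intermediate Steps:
S = 4 (S = (-3 + 1) + 6 = -2 + 6 = 4)
R(s, h) = -32 + s + 5*h (R(s, h) = (s + h) + (-8*4 + 4*h) = (h + s) + (-32 + 4*h) = -32 + s + 5*h)
R(-93, 188) + 22159 = (-32 - 93 + 5*188) + 22159 = (-32 - 93 + 940) + 22159 = 815 + 22159 = 22974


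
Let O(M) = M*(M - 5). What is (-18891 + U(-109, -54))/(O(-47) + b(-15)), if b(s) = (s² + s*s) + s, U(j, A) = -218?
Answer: -19109/2879 ≈ -6.6374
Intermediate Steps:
O(M) = M*(-5 + M)
b(s) = s + 2*s² (b(s) = (s² + s²) + s = 2*s² + s = s + 2*s²)
(-18891 + U(-109, -54))/(O(-47) + b(-15)) = (-18891 - 218)/(-47*(-5 - 47) - 15*(1 + 2*(-15))) = -19109/(-47*(-52) - 15*(1 - 30)) = -19109/(2444 - 15*(-29)) = -19109/(2444 + 435) = -19109/2879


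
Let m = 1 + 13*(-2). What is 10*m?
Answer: -250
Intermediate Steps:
m = -25 (m = 1 - 26 = -25)
10*m = 10*(-25) = -250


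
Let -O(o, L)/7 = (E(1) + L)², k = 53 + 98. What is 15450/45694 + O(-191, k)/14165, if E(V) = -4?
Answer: -3346481136/323627755 ≈ -10.341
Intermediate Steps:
k = 151
O(o, L) = -7*(-4 + L)²
15450/45694 + O(-191, k)/14165 = 15450/45694 - 7*(-4 + 151)²/14165 = 15450*(1/45694) - 7*147²*(1/14165) = 7725/22847 - 7*21609*(1/14165) = 7725/22847 - 151263*1/14165 = 7725/22847 - 151263/14165 = -3346481136/323627755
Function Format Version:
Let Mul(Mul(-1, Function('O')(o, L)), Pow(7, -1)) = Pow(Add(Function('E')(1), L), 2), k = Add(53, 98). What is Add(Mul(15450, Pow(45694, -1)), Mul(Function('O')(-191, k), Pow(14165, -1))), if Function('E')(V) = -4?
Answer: Rational(-3346481136, 323627755) ≈ -10.341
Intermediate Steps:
k = 151
Function('O')(o, L) = Mul(-7, Pow(Add(-4, L), 2))
Add(Mul(15450, Pow(45694, -1)), Mul(Function('O')(-191, k), Pow(14165, -1))) = Add(Mul(15450, Pow(45694, -1)), Mul(Mul(-7, Pow(Add(-4, 151), 2)), Pow(14165, -1))) = Add(Mul(15450, Rational(1, 45694)), Mul(Mul(-7, Pow(147, 2)), Rational(1, 14165))) = Add(Rational(7725, 22847), Mul(Mul(-7, 21609), Rational(1, 14165))) = Add(Rational(7725, 22847), Mul(-151263, Rational(1, 14165))) = Add(Rational(7725, 22847), Rational(-151263, 14165)) = Rational(-3346481136, 323627755)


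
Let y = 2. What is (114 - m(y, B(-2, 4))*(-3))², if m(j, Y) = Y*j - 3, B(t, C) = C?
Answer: 16641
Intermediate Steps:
m(j, Y) = -3 + Y*j
(114 - m(y, B(-2, 4))*(-3))² = (114 - (-3 + 4*2)*(-3))² = (114 - (-3 + 8)*(-3))² = (114 - 1*5*(-3))² = (114 - 5*(-3))² = (114 + 15)² = 129² = 16641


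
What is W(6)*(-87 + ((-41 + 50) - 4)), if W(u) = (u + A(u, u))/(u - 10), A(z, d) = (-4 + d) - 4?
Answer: 82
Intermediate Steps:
A(z, d) = -8 + d
W(u) = (-8 + 2*u)/(-10 + u) (W(u) = (u + (-8 + u))/(u - 10) = (-8 + 2*u)/(-10 + u))
W(6)*(-87 + ((-41 + 50) - 4)) = (2*(-4 + 6)/(-10 + 6))*(-87 + ((-41 + 50) - 4)) = (2*2/(-4))*(-87 + (9 - 4)) = (2*(-¼)*2)*(-87 + 5) = -1*(-82) = 82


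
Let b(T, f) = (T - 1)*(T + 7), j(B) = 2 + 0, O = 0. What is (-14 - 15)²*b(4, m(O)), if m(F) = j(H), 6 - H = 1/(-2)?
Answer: 27753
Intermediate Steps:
H = 13/2 (H = 6 - 1/(-2) = 6 - (-1)/2 = 6 - 1*(-½) = 6 + ½ = 13/2 ≈ 6.5000)
j(B) = 2
m(F) = 2
b(T, f) = (-1 + T)*(7 + T)
(-14 - 15)²*b(4, m(O)) = (-14 - 15)²*(-7 + 4² + 6*4) = (-29)²*(-7 + 16 + 24) = 841*33 = 27753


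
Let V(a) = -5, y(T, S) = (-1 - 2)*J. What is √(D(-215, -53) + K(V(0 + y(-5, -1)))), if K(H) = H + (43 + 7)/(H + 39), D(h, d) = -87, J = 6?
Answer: 9*I*√323/17 ≈ 9.5147*I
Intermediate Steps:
y(T, S) = -18 (y(T, S) = (-1 - 2)*6 = -3*6 = -18)
K(H) = H + 50/(39 + H)
√(D(-215, -53) + K(V(0 + y(-5, -1)))) = √(-87 + (50 + (-5)² + 39*(-5))/(39 - 5)) = √(-87 + (50 + 25 - 195)/34) = √(-87 + (1/34)*(-120)) = √(-87 - 60/17) = √(-1539/17) = 9*I*√323/17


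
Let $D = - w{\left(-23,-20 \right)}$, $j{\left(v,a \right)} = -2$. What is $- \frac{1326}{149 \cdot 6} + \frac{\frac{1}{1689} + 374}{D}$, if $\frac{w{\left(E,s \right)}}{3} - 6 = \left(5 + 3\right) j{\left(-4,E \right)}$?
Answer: $\frac{82923293}{7549830} \approx 10.983$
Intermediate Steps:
$w{\left(E,s \right)} = -30$ ($w{\left(E,s \right)} = 18 + 3 \left(5 + 3\right) \left(-2\right) = 18 + 3 \cdot 8 \left(-2\right) = 18 + 3 \left(-16\right) = 18 - 48 = -30$)
$D = 30$ ($D = \left(-1\right) \left(-30\right) = 30$)
$- \frac{1326}{149 \cdot 6} + \frac{\frac{1}{1689} + 374}{D} = - \frac{1326}{149 \cdot 6} + \frac{\frac{1}{1689} + 374}{30} = - \frac{1326}{894} + \left(\frac{1}{1689} + 374\right) \frac{1}{30} = \left(-1326\right) \frac{1}{894} + \frac{631687}{1689} \cdot \frac{1}{30} = - \frac{221}{149} + \frac{631687}{50670} = \frac{82923293}{7549830}$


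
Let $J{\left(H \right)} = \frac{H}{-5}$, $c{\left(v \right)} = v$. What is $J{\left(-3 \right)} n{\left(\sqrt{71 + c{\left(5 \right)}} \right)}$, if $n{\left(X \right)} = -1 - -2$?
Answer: $\frac{3}{5} \approx 0.6$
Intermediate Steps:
$n{\left(X \right)} = 1$ ($n{\left(X \right)} = -1 + 2 = 1$)
$J{\left(H \right)} = - \frac{H}{5}$ ($J{\left(H \right)} = H \left(- \frac{1}{5}\right) = - \frac{H}{5}$)
$J{\left(-3 \right)} n{\left(\sqrt{71 + c{\left(5 \right)}} \right)} = \left(- \frac{1}{5}\right) \left(-3\right) 1 = \frac{3}{5} \cdot 1 = \frac{3}{5}$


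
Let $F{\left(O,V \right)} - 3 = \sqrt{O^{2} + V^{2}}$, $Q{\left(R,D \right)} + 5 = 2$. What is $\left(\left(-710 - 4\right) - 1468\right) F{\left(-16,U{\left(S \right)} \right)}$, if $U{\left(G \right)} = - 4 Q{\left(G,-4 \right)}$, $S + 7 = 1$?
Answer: $-50186$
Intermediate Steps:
$S = -6$ ($S = -7 + 1 = -6$)
$Q{\left(R,D \right)} = -3$ ($Q{\left(R,D \right)} = -5 + 2 = -3$)
$U{\left(G \right)} = 12$ ($U{\left(G \right)} = \left(-4\right) \left(-3\right) = 12$)
$F{\left(O,V \right)} = 3 + \sqrt{O^{2} + V^{2}}$
$\left(\left(-710 - 4\right) - 1468\right) F{\left(-16,U{\left(S \right)} \right)} = \left(\left(-710 - 4\right) - 1468\right) \left(3 + \sqrt{\left(-16\right)^{2} + 12^{2}}\right) = \left(-714 - 1468\right) \left(3 + \sqrt{256 + 144}\right) = - 2182 \left(3 + \sqrt{400}\right) = - 2182 \left(3 + 20\right) = \left(-2182\right) 23 = -50186$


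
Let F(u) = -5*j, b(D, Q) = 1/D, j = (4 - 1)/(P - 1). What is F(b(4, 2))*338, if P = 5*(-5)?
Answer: 195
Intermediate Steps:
P = -25
j = -3/26 (j = (4 - 1)/(-25 - 1) = 3/(-26) = 3*(-1/26) = -3/26 ≈ -0.11538)
b(D, Q) = 1/D
F(u) = 15/26 (F(u) = -5*(-3/26) = 15/26)
F(b(4, 2))*338 = (15/26)*338 = 195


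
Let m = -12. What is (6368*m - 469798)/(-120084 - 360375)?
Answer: 546214/480459 ≈ 1.1369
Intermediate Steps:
(6368*m - 469798)/(-120084 - 360375) = (6368*(-12) - 469798)/(-120084 - 360375) = (-76416 - 469798)/(-480459) = -546214*(-1/480459) = 546214/480459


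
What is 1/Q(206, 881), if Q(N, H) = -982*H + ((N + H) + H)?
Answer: -1/863174 ≈ -1.1585e-6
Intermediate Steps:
Q(N, H) = N - 980*H (Q(N, H) = -982*H + ((H + N) + H) = -982*H + (N + 2*H) = N - 980*H)
1/Q(206, 881) = 1/(206 - 980*881) = 1/(206 - 863380) = 1/(-863174) = -1/863174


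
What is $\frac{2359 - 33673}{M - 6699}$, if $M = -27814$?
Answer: $\frac{31314}{34513} \approx 0.90731$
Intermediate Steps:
$\frac{2359 - 33673}{M - 6699} = \frac{2359 - 33673}{-27814 - 6699} = - \frac{31314}{-34513} = \left(-31314\right) \left(- \frac{1}{34513}\right) = \frac{31314}{34513}$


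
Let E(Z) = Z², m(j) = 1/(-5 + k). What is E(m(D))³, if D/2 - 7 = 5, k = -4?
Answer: 1/531441 ≈ 1.8817e-6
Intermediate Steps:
D = 24 (D = 14 + 2*5 = 14 + 10 = 24)
m(j) = -⅑ (m(j) = 1/(-5 - 4) = 1/(-9) = -⅑)
E(m(D))³ = ((-⅑)²)³ = (1/81)³ = 1/531441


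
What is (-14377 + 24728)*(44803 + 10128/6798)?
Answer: 47768441267/103 ≈ 4.6377e+8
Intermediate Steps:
(-14377 + 24728)*(44803 + 10128/6798) = 10351*(44803 + 10128*(1/6798)) = 10351*(44803 + 1688/1133) = 10351*(50763487/1133) = 47768441267/103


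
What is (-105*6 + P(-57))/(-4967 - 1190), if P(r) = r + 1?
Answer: 686/6157 ≈ 0.11142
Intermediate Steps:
P(r) = 1 + r
(-105*6 + P(-57))/(-4967 - 1190) = (-105*6 + (1 - 57))/(-4967 - 1190) = (-630 - 56)/(-6157) = -686*(-1/6157) = 686/6157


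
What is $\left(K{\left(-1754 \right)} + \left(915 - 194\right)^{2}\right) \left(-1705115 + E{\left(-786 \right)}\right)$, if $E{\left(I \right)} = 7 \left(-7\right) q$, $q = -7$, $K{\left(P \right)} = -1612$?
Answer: $-883462288788$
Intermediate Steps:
$E{\left(I \right)} = 343$ ($E{\left(I \right)} = 7 \left(-7\right) \left(-7\right) = \left(-49\right) \left(-7\right) = 343$)
$\left(K{\left(-1754 \right)} + \left(915 - 194\right)^{2}\right) \left(-1705115 + E{\left(-786 \right)}\right) = \left(-1612 + \left(915 - 194\right)^{2}\right) \left(-1705115 + 343\right) = \left(-1612 + 721^{2}\right) \left(-1704772\right) = \left(-1612 + 519841\right) \left(-1704772\right) = 518229 \left(-1704772\right) = -883462288788$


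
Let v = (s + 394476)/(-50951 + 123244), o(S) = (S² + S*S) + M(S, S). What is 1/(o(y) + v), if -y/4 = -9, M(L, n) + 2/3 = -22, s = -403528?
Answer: 216879/557207288 ≈ 0.00038922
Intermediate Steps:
M(L, n) = -68/3 (M(L, n) = -⅔ - 22 = -68/3)
y = 36 (y = -4*(-9) = 36)
o(S) = -68/3 + 2*S² (o(S) = (S² + S*S) - 68/3 = (S² + S²) - 68/3 = 2*S² - 68/3 = -68/3 + 2*S²)
v = -9052/72293 (v = (-403528 + 394476)/(-50951 + 123244) = -9052/72293 ≈ -0.12521)
1/(o(y) + v) = 1/((-68/3 + 2*36²) - 9052/72293) = 1/((-68/3 + 2*1296) - 9052/72293) = 1/((-68/3 + 2592) - 9052/72293) = 1/(7708/3 - 9052/72293) = 1/(557207288/216879) = 216879/557207288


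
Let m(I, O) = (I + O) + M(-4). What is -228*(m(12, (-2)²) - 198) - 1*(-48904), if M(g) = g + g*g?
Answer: 87664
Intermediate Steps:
M(g) = g + g²
m(I, O) = 12 + I + O (m(I, O) = (I + O) - 4*(1 - 4) = (I + O) - 4*(-3) = (I + O) + 12 = 12 + I + O)
-228*(m(12, (-2)²) - 198) - 1*(-48904) = -228*((12 + 12 + (-2)²) - 198) - 1*(-48904) = -228*((12 + 12 + 4) - 198) + 48904 = -228*(28 - 198) + 48904 = -228*(-170) + 48904 = 38760 + 48904 = 87664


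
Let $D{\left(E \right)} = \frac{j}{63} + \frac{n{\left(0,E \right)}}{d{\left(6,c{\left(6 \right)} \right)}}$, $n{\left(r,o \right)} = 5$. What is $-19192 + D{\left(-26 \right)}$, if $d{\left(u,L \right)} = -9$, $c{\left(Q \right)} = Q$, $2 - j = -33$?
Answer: $-19192$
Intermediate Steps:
$j = 35$ ($j = 2 - -33 = 2 + 33 = 35$)
$D{\left(E \right)} = 0$ ($D{\left(E \right)} = \frac{35}{63} + \frac{5}{-9} = 35 \cdot \frac{1}{63} + 5 \left(- \frac{1}{9}\right) = \frac{5}{9} - \frac{5}{9} = 0$)
$-19192 + D{\left(-26 \right)} = -19192 + 0 = -19192$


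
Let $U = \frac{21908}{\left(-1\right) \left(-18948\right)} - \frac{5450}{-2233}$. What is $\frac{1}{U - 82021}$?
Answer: $- \frac{10577721}{867557207350} \approx -1.2193 \cdot 10^{-5}$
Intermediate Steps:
$U = \frac{38046791}{10577721}$ ($U = \frac{21908}{18948} - - \frac{5450}{2233} = 21908 \cdot \frac{1}{18948} + \frac{5450}{2233} = \frac{5477}{4737} + \frac{5450}{2233} = \frac{38046791}{10577721} \approx 3.5969$)
$\frac{1}{U - 82021} = \frac{1}{\frac{38046791}{10577721} - 82021} = \frac{1}{- \frac{867557207350}{10577721}} = - \frac{10577721}{867557207350}$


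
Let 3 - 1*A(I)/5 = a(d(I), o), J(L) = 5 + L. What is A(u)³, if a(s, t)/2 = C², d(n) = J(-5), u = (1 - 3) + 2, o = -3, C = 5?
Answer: -12977875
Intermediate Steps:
u = 0 (u = -2 + 2 = 0)
d(n) = 0 (d(n) = 5 - 5 = 0)
a(s, t) = 50 (a(s, t) = 2*5² = 2*25 = 50)
A(I) = -235 (A(I) = 15 - 5*50 = 15 - 250 = -235)
A(u)³ = (-235)³ = -12977875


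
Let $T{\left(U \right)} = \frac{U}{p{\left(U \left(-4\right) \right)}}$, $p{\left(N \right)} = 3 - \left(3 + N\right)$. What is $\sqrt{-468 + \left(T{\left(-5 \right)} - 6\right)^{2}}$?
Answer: $\frac{i \sqrt{6959}}{4} \approx 20.855 i$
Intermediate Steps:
$p{\left(N \right)} = - N$
$T{\left(U \right)} = \frac{1}{4}$ ($T{\left(U \right)} = \frac{U}{\left(-1\right) U \left(-4\right)} = \frac{U}{\left(-1\right) \left(- 4 U\right)} = \frac{U}{4 U} = U \frac{1}{4 U} = \frac{1}{4}$)
$\sqrt{-468 + \left(T{\left(-5 \right)} - 6\right)^{2}} = \sqrt{-468 + \left(\frac{1}{4} - 6\right)^{2}} = \sqrt{-468 + \left(- \frac{23}{4}\right)^{2}} = \sqrt{-468 + \frac{529}{16}} = \sqrt{- \frac{6959}{16}} = \frac{i \sqrt{6959}}{4}$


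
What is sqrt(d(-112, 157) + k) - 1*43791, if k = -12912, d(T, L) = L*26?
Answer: -43791 + I*sqrt(8830) ≈ -43791.0 + 93.968*I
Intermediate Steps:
d(T, L) = 26*L
sqrt(d(-112, 157) + k) - 1*43791 = sqrt(26*157 - 12912) - 1*43791 = sqrt(4082 - 12912) - 43791 = sqrt(-8830) - 43791 = I*sqrt(8830) - 43791 = -43791 + I*sqrt(8830)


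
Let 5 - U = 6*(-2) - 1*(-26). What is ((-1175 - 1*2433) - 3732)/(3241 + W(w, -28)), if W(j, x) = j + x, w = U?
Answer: -1835/801 ≈ -2.2909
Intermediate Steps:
U = -9 (U = 5 - (6*(-2) - 1*(-26)) = 5 - (-12 + 26) = 5 - 1*14 = 5 - 14 = -9)
w = -9
((-1175 - 1*2433) - 3732)/(3241 + W(w, -28)) = ((-1175 - 1*2433) - 3732)/(3241 + (-9 - 28)) = ((-1175 - 2433) - 3732)/(3241 - 37) = (-3608 - 3732)/3204 = -7340*1/3204 = -1835/801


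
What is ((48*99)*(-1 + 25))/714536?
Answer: 14256/89317 ≈ 0.15961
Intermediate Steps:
((48*99)*(-1 + 25))/714536 = (4752*24)*(1/714536) = 114048*(1/714536) = 14256/89317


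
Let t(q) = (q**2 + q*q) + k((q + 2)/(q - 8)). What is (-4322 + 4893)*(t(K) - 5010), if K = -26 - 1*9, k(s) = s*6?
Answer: -62742622/43 ≈ -1.4591e+6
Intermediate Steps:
k(s) = 6*s
K = -35 (K = -26 - 9 = -35)
t(q) = 2*q**2 + 6*(2 + q)/(-8 + q) (t(q) = (q**2 + q*q) + 6*((q + 2)/(q - 8)) = (q**2 + q**2) + 6*((2 + q)/(-8 + q)) = 2*q**2 + 6*((2 + q)/(-8 + q)) = 2*q**2 + 6*(2 + q)/(-8 + q))
(-4322 + 4893)*(t(K) - 5010) = (-4322 + 4893)*(2*(6 + 3*(-35) + (-35)**2*(-8 - 35))/(-8 - 35) - 5010) = 571*(2*(6 - 105 + 1225*(-43))/(-43) - 5010) = 571*(2*(-1/43)*(6 - 105 - 52675) - 5010) = 571*(2*(-1/43)*(-52774) - 5010) = 571*(105548/43 - 5010) = 571*(-109882/43) = -62742622/43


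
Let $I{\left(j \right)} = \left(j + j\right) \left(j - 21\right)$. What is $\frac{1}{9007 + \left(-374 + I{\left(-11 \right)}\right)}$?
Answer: $\frac{1}{9337} \approx 0.0001071$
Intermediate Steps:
$I{\left(j \right)} = 2 j \left(-21 + j\right)$ ($I{\left(j \right)} = 2 j \left(j - 21\right) = 2 j \left(-21 + j\right)$)
$\frac{1}{9007 + \left(-374 + I{\left(-11 \right)}\right)} = \frac{1}{9007 - \left(374 + 22 \left(-21 - 11\right)\right)} = \frac{1}{9007 - \left(374 + 22 \left(-32\right)\right)} = \frac{1}{9007 + \left(-374 + 704\right)} = \frac{1}{9007 + 330} = \frac{1}{9337}$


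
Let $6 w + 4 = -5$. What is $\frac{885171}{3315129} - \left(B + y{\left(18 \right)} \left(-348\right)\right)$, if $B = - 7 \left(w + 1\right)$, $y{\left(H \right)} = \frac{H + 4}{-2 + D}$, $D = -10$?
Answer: $- \frac{1417180055}{2210086} \approx -641.23$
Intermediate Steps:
$y{\left(H \right)} = - \frac{1}{3} - \frac{H}{12}$ ($y{\left(H \right)} = \frac{H + 4}{-2 - 10} = \frac{4 + H}{-12} = \left(4 + H\right) \left(- \frac{1}{12}\right) = - \frac{1}{3} - \frac{H}{12}$)
$w = - \frac{3}{2}$ ($w = - \frac{2}{3} + \frac{1}{6} \left(-5\right) = - \frac{2}{3} - \frac{5}{6} = - \frac{3}{2} \approx -1.5$)
$B = \frac{7}{2}$ ($B = - 7 \left(- \frac{3}{2} + 1\right) = \left(-7\right) \left(- \frac{1}{2}\right) = \frac{7}{2} \approx 3.5$)
$\frac{885171}{3315129} - \left(B + y{\left(18 \right)} \left(-348\right)\right) = \frac{885171}{3315129} - \left(\frac{7}{2} + \left(- \frac{1}{3} - \frac{3}{2}\right) \left(-348\right)\right) = 885171 \cdot \frac{1}{3315129} - \left(\frac{7}{2} + \left(- \frac{1}{3} - \frac{3}{2}\right) \left(-348\right)\right) = \frac{295057}{1105043} - \left(\frac{7}{2} - -638\right) = \frac{295057}{1105043} - \left(\frac{7}{2} + 638\right) = \frac{295057}{1105043} - \frac{1283}{2} = - \frac{1417180055}{2210086}$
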